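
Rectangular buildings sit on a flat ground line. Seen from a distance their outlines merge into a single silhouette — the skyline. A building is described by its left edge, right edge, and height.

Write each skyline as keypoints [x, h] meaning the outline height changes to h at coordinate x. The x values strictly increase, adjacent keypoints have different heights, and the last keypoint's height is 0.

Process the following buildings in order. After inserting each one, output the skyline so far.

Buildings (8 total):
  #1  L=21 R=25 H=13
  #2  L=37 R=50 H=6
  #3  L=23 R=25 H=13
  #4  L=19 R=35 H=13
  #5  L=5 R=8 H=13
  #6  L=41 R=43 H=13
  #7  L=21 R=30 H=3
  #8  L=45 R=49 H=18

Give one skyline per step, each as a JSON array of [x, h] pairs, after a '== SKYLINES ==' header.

== SKYLINES ==
[[21,13],[25,0]]
[[21,13],[25,0],[37,6],[50,0]]
[[21,13],[25,0],[37,6],[50,0]]
[[19,13],[35,0],[37,6],[50,0]]
[[5,13],[8,0],[19,13],[35,0],[37,6],[50,0]]
[[5,13],[8,0],[19,13],[35,0],[37,6],[41,13],[43,6],[50,0]]
[[5,13],[8,0],[19,13],[35,0],[37,6],[41,13],[43,6],[50,0]]
[[5,13],[8,0],[19,13],[35,0],[37,6],[41,13],[43,6],[45,18],[49,6],[50,0]]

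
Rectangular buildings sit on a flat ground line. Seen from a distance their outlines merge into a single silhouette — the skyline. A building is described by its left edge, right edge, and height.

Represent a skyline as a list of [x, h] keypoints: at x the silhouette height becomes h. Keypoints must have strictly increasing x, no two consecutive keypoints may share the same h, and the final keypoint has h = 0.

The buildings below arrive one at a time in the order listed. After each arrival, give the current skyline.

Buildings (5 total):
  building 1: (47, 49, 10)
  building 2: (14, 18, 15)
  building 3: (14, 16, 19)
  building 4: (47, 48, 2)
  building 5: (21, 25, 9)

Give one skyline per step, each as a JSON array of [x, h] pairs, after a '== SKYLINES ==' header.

== SKYLINES ==
[[47,10],[49,0]]
[[14,15],[18,0],[47,10],[49,0]]
[[14,19],[16,15],[18,0],[47,10],[49,0]]
[[14,19],[16,15],[18,0],[47,10],[49,0]]
[[14,19],[16,15],[18,0],[21,9],[25,0],[47,10],[49,0]]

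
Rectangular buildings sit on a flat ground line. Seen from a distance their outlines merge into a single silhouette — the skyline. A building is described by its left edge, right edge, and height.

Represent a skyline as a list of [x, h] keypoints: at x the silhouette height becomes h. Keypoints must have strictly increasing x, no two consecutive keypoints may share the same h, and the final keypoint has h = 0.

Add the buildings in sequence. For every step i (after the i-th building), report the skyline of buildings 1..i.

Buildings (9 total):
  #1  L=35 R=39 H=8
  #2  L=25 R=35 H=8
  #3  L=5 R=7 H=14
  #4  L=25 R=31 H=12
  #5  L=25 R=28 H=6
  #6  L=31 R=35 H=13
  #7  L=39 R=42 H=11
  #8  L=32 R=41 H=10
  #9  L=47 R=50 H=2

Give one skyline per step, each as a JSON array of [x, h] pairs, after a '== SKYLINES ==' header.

== SKYLINES ==
[[35,8],[39,0]]
[[25,8],[39,0]]
[[5,14],[7,0],[25,8],[39,0]]
[[5,14],[7,0],[25,12],[31,8],[39,0]]
[[5,14],[7,0],[25,12],[31,8],[39,0]]
[[5,14],[7,0],[25,12],[31,13],[35,8],[39,0]]
[[5,14],[7,0],[25,12],[31,13],[35,8],[39,11],[42,0]]
[[5,14],[7,0],[25,12],[31,13],[35,10],[39,11],[42,0]]
[[5,14],[7,0],[25,12],[31,13],[35,10],[39,11],[42,0],[47,2],[50,0]]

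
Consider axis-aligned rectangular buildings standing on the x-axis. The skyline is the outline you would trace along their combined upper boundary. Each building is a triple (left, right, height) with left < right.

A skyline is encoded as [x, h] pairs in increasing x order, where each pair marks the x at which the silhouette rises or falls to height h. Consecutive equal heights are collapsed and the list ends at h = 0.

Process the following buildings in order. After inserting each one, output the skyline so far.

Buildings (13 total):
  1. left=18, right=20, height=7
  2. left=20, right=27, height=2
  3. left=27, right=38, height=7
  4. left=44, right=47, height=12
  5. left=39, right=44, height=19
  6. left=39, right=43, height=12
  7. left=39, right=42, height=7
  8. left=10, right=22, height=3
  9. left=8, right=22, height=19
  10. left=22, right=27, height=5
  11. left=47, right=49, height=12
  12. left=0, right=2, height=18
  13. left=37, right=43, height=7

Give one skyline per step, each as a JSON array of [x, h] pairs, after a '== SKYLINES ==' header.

== SKYLINES ==
[[18,7],[20,0]]
[[18,7],[20,2],[27,0]]
[[18,7],[20,2],[27,7],[38,0]]
[[18,7],[20,2],[27,7],[38,0],[44,12],[47,0]]
[[18,7],[20,2],[27,7],[38,0],[39,19],[44,12],[47,0]]
[[18,7],[20,2],[27,7],[38,0],[39,19],[44,12],[47,0]]
[[18,7],[20,2],[27,7],[38,0],[39,19],[44,12],[47,0]]
[[10,3],[18,7],[20,3],[22,2],[27,7],[38,0],[39,19],[44,12],[47,0]]
[[8,19],[22,2],[27,7],[38,0],[39,19],[44,12],[47,0]]
[[8,19],[22,5],[27,7],[38,0],[39,19],[44,12],[47,0]]
[[8,19],[22,5],[27,7],[38,0],[39,19],[44,12],[49,0]]
[[0,18],[2,0],[8,19],[22,5],[27,7],[38,0],[39,19],[44,12],[49,0]]
[[0,18],[2,0],[8,19],[22,5],[27,7],[39,19],[44,12],[49,0]]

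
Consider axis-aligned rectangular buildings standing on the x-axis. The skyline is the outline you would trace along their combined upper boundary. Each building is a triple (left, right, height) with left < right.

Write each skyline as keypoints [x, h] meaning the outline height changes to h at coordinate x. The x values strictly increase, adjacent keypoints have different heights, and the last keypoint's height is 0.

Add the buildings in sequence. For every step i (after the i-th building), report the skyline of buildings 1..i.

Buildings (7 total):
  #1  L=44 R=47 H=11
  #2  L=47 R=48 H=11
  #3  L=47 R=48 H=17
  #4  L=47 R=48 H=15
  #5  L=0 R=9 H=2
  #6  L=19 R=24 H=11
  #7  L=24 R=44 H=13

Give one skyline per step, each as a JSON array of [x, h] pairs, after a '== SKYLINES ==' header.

== SKYLINES ==
[[44,11],[47,0]]
[[44,11],[48,0]]
[[44,11],[47,17],[48,0]]
[[44,11],[47,17],[48,0]]
[[0,2],[9,0],[44,11],[47,17],[48,0]]
[[0,2],[9,0],[19,11],[24,0],[44,11],[47,17],[48,0]]
[[0,2],[9,0],[19,11],[24,13],[44,11],[47,17],[48,0]]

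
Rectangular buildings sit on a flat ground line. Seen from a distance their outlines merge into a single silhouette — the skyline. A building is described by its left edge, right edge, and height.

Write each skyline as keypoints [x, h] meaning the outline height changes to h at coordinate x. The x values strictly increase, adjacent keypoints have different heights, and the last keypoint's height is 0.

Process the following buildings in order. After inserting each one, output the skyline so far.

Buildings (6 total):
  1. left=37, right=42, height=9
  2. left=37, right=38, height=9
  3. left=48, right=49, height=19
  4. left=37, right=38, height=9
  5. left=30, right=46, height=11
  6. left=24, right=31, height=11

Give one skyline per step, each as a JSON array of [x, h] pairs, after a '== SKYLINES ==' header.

== SKYLINES ==
[[37,9],[42,0]]
[[37,9],[42,0]]
[[37,9],[42,0],[48,19],[49,0]]
[[37,9],[42,0],[48,19],[49,0]]
[[30,11],[46,0],[48,19],[49,0]]
[[24,11],[46,0],[48,19],[49,0]]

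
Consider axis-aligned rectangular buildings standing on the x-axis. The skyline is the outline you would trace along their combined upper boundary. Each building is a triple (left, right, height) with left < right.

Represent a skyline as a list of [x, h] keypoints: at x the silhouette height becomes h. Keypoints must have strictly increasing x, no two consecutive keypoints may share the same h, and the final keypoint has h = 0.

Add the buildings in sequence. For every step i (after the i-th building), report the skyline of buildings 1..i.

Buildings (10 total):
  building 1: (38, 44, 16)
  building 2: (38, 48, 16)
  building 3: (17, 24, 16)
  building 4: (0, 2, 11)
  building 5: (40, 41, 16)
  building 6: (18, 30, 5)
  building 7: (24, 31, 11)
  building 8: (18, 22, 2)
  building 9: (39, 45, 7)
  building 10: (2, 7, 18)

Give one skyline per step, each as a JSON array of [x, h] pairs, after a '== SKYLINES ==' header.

== SKYLINES ==
[[38,16],[44,0]]
[[38,16],[48,0]]
[[17,16],[24,0],[38,16],[48,0]]
[[0,11],[2,0],[17,16],[24,0],[38,16],[48,0]]
[[0,11],[2,0],[17,16],[24,0],[38,16],[48,0]]
[[0,11],[2,0],[17,16],[24,5],[30,0],[38,16],[48,0]]
[[0,11],[2,0],[17,16],[24,11],[31,0],[38,16],[48,0]]
[[0,11],[2,0],[17,16],[24,11],[31,0],[38,16],[48,0]]
[[0,11],[2,0],[17,16],[24,11],[31,0],[38,16],[48,0]]
[[0,11],[2,18],[7,0],[17,16],[24,11],[31,0],[38,16],[48,0]]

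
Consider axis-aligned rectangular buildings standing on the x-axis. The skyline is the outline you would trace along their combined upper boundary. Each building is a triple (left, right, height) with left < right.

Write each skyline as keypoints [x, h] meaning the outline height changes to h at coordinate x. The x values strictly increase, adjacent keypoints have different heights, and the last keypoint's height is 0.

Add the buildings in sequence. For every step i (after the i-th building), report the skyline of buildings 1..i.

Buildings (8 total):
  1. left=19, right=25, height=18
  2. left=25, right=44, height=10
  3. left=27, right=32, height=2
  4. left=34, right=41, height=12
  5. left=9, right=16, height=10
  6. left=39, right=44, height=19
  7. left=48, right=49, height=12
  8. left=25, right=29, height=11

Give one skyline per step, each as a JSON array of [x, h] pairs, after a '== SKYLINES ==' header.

== SKYLINES ==
[[19,18],[25,0]]
[[19,18],[25,10],[44,0]]
[[19,18],[25,10],[44,0]]
[[19,18],[25,10],[34,12],[41,10],[44,0]]
[[9,10],[16,0],[19,18],[25,10],[34,12],[41,10],[44,0]]
[[9,10],[16,0],[19,18],[25,10],[34,12],[39,19],[44,0]]
[[9,10],[16,0],[19,18],[25,10],[34,12],[39,19],[44,0],[48,12],[49,0]]
[[9,10],[16,0],[19,18],[25,11],[29,10],[34,12],[39,19],[44,0],[48,12],[49,0]]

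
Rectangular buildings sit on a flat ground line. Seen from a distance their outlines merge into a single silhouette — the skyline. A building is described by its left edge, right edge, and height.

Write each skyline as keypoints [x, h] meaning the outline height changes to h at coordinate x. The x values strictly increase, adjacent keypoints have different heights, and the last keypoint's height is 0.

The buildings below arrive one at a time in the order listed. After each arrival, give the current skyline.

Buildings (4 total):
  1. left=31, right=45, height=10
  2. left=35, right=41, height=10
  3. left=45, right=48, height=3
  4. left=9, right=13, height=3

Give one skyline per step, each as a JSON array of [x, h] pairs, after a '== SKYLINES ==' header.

== SKYLINES ==
[[31,10],[45,0]]
[[31,10],[45,0]]
[[31,10],[45,3],[48,0]]
[[9,3],[13,0],[31,10],[45,3],[48,0]]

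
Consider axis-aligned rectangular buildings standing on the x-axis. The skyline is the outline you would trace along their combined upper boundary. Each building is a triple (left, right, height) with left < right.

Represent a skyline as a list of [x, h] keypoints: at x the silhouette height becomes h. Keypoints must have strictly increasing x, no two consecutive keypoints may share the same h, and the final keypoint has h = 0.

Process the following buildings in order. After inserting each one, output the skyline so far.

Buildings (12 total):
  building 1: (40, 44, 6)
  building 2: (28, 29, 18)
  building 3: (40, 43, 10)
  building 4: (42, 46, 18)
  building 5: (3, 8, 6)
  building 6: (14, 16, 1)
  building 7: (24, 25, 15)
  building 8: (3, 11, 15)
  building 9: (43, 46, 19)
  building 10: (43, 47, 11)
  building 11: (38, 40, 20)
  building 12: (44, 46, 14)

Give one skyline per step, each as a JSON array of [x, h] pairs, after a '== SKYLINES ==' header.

== SKYLINES ==
[[40,6],[44,0]]
[[28,18],[29,0],[40,6],[44,0]]
[[28,18],[29,0],[40,10],[43,6],[44,0]]
[[28,18],[29,0],[40,10],[42,18],[46,0]]
[[3,6],[8,0],[28,18],[29,0],[40,10],[42,18],[46,0]]
[[3,6],[8,0],[14,1],[16,0],[28,18],[29,0],[40,10],[42,18],[46,0]]
[[3,6],[8,0],[14,1],[16,0],[24,15],[25,0],[28,18],[29,0],[40,10],[42,18],[46,0]]
[[3,15],[11,0],[14,1],[16,0],[24,15],[25,0],[28,18],[29,0],[40,10],[42,18],[46,0]]
[[3,15],[11,0],[14,1],[16,0],[24,15],[25,0],[28,18],[29,0],[40,10],[42,18],[43,19],[46,0]]
[[3,15],[11,0],[14,1],[16,0],[24,15],[25,0],[28,18],[29,0],[40,10],[42,18],[43,19],[46,11],[47,0]]
[[3,15],[11,0],[14,1],[16,0],[24,15],[25,0],[28,18],[29,0],[38,20],[40,10],[42,18],[43,19],[46,11],[47,0]]
[[3,15],[11,0],[14,1],[16,0],[24,15],[25,0],[28,18],[29,0],[38,20],[40,10],[42,18],[43,19],[46,11],[47,0]]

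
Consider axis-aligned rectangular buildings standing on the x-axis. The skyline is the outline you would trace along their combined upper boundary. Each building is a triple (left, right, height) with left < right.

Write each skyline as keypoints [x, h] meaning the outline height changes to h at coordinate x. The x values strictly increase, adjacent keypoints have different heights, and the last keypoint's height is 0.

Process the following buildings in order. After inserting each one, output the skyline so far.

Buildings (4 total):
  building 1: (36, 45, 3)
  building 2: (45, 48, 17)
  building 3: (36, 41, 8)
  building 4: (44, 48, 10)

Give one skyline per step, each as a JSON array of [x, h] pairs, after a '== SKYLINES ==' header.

== SKYLINES ==
[[36,3],[45,0]]
[[36,3],[45,17],[48,0]]
[[36,8],[41,3],[45,17],[48,0]]
[[36,8],[41,3],[44,10],[45,17],[48,0]]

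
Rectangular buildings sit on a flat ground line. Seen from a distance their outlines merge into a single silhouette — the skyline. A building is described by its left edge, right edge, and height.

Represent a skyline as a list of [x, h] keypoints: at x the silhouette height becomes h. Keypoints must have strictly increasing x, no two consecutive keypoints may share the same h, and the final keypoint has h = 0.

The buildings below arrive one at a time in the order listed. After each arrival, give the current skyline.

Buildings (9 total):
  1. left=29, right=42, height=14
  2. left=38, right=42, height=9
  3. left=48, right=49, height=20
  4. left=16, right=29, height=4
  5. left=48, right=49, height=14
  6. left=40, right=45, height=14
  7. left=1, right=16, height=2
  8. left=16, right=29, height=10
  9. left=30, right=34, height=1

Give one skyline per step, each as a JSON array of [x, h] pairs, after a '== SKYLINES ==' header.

== SKYLINES ==
[[29,14],[42,0]]
[[29,14],[42,0]]
[[29,14],[42,0],[48,20],[49,0]]
[[16,4],[29,14],[42,0],[48,20],[49,0]]
[[16,4],[29,14],[42,0],[48,20],[49,0]]
[[16,4],[29,14],[45,0],[48,20],[49,0]]
[[1,2],[16,4],[29,14],[45,0],[48,20],[49,0]]
[[1,2],[16,10],[29,14],[45,0],[48,20],[49,0]]
[[1,2],[16,10],[29,14],[45,0],[48,20],[49,0]]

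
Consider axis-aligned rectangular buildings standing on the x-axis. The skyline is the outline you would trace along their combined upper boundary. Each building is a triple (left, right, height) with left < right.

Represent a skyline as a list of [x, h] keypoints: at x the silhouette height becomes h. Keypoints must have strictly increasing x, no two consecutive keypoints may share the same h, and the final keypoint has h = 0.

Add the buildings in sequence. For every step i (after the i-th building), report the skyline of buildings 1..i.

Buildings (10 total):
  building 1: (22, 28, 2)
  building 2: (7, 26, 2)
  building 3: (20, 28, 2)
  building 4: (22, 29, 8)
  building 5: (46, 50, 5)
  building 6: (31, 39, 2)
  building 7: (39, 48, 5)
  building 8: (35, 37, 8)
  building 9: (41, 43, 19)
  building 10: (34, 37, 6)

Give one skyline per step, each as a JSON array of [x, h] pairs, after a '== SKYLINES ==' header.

== SKYLINES ==
[[22,2],[28,0]]
[[7,2],[28,0]]
[[7,2],[28,0]]
[[7,2],[22,8],[29,0]]
[[7,2],[22,8],[29,0],[46,5],[50,0]]
[[7,2],[22,8],[29,0],[31,2],[39,0],[46,5],[50,0]]
[[7,2],[22,8],[29,0],[31,2],[39,5],[50,0]]
[[7,2],[22,8],[29,0],[31,2],[35,8],[37,2],[39,5],[50,0]]
[[7,2],[22,8],[29,0],[31,2],[35,8],[37,2],[39,5],[41,19],[43,5],[50,0]]
[[7,2],[22,8],[29,0],[31,2],[34,6],[35,8],[37,2],[39,5],[41,19],[43,5],[50,0]]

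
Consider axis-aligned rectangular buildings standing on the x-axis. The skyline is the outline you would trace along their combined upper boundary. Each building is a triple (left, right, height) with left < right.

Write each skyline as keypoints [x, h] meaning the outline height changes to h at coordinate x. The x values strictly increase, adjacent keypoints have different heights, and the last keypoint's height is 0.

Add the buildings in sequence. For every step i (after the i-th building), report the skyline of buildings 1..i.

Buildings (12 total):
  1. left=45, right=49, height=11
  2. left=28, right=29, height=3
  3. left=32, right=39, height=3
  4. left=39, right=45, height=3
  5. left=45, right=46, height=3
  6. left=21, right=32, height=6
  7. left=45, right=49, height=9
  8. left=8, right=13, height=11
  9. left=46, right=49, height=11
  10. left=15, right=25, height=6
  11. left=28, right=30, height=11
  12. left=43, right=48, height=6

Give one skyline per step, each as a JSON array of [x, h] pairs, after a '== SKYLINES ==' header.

== SKYLINES ==
[[45,11],[49,0]]
[[28,3],[29,0],[45,11],[49,0]]
[[28,3],[29,0],[32,3],[39,0],[45,11],[49,0]]
[[28,3],[29,0],[32,3],[45,11],[49,0]]
[[28,3],[29,0],[32,3],[45,11],[49,0]]
[[21,6],[32,3],[45,11],[49,0]]
[[21,6],[32,3],[45,11],[49,0]]
[[8,11],[13,0],[21,6],[32,3],[45,11],[49,0]]
[[8,11],[13,0],[21,6],[32,3],[45,11],[49,0]]
[[8,11],[13,0],[15,6],[32,3],[45,11],[49,0]]
[[8,11],[13,0],[15,6],[28,11],[30,6],[32,3],[45,11],[49,0]]
[[8,11],[13,0],[15,6],[28,11],[30,6],[32,3],[43,6],[45,11],[49,0]]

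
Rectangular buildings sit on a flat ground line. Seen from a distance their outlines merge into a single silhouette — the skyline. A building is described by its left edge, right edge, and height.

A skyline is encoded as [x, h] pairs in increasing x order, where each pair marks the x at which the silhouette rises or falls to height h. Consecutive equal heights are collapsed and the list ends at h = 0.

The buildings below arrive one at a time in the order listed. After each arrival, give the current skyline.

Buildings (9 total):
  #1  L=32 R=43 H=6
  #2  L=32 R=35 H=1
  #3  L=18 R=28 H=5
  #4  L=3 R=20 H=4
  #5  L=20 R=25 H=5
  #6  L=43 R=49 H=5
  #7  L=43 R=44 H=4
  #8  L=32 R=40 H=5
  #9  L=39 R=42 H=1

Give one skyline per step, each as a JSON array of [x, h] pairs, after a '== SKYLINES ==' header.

== SKYLINES ==
[[32,6],[43,0]]
[[32,6],[43,0]]
[[18,5],[28,0],[32,6],[43,0]]
[[3,4],[18,5],[28,0],[32,6],[43,0]]
[[3,4],[18,5],[28,0],[32,6],[43,0]]
[[3,4],[18,5],[28,0],[32,6],[43,5],[49,0]]
[[3,4],[18,5],[28,0],[32,6],[43,5],[49,0]]
[[3,4],[18,5],[28,0],[32,6],[43,5],[49,0]]
[[3,4],[18,5],[28,0],[32,6],[43,5],[49,0]]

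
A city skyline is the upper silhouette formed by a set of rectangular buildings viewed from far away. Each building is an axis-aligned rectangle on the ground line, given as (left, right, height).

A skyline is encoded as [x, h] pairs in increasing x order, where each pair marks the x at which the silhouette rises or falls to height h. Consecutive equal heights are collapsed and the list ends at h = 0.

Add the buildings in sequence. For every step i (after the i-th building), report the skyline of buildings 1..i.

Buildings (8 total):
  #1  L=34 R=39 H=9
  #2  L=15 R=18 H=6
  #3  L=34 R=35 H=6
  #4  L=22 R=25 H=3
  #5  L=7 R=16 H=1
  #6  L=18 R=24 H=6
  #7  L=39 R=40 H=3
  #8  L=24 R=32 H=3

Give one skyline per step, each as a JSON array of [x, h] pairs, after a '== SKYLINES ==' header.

== SKYLINES ==
[[34,9],[39,0]]
[[15,6],[18,0],[34,9],[39,0]]
[[15,6],[18,0],[34,9],[39,0]]
[[15,6],[18,0],[22,3],[25,0],[34,9],[39,0]]
[[7,1],[15,6],[18,0],[22,3],[25,0],[34,9],[39,0]]
[[7,1],[15,6],[24,3],[25,0],[34,9],[39,0]]
[[7,1],[15,6],[24,3],[25,0],[34,9],[39,3],[40,0]]
[[7,1],[15,6],[24,3],[32,0],[34,9],[39,3],[40,0]]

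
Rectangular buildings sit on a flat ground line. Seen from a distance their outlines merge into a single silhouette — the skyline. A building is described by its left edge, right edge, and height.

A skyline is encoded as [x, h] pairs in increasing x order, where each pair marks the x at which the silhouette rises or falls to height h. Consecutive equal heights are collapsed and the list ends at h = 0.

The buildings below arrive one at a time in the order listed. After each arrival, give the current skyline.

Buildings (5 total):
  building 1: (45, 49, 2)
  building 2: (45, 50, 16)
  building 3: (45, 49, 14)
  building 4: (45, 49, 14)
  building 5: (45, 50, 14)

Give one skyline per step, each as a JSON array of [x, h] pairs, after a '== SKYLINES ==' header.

== SKYLINES ==
[[45,2],[49,0]]
[[45,16],[50,0]]
[[45,16],[50,0]]
[[45,16],[50,0]]
[[45,16],[50,0]]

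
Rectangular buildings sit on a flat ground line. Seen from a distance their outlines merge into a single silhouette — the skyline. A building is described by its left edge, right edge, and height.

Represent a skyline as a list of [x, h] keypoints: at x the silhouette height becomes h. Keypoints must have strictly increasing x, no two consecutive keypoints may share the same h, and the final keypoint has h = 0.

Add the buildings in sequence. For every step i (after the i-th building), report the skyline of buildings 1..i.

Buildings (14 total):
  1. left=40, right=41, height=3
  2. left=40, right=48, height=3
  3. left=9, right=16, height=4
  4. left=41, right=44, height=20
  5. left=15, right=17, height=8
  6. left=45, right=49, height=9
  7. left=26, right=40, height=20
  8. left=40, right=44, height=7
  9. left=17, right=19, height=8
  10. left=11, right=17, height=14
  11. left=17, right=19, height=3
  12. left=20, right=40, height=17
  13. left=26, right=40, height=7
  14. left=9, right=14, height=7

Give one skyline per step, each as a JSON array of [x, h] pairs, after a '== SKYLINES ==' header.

== SKYLINES ==
[[40,3],[41,0]]
[[40,3],[48,0]]
[[9,4],[16,0],[40,3],[48,0]]
[[9,4],[16,0],[40,3],[41,20],[44,3],[48,0]]
[[9,4],[15,8],[17,0],[40,3],[41,20],[44,3],[48,0]]
[[9,4],[15,8],[17,0],[40,3],[41,20],[44,3],[45,9],[49,0]]
[[9,4],[15,8],[17,0],[26,20],[40,3],[41,20],[44,3],[45,9],[49,0]]
[[9,4],[15,8],[17,0],[26,20],[40,7],[41,20],[44,3],[45,9],[49,0]]
[[9,4],[15,8],[19,0],[26,20],[40,7],[41,20],[44,3],[45,9],[49,0]]
[[9,4],[11,14],[17,8],[19,0],[26,20],[40,7],[41,20],[44,3],[45,9],[49,0]]
[[9,4],[11,14],[17,8],[19,0],[26,20],[40,7],[41,20],[44,3],[45,9],[49,0]]
[[9,4],[11,14],[17,8],[19,0],[20,17],[26,20],[40,7],[41,20],[44,3],[45,9],[49,0]]
[[9,4],[11,14],[17,8],[19,0],[20,17],[26,20],[40,7],[41,20],[44,3],[45,9],[49,0]]
[[9,7],[11,14],[17,8],[19,0],[20,17],[26,20],[40,7],[41,20],[44,3],[45,9],[49,0]]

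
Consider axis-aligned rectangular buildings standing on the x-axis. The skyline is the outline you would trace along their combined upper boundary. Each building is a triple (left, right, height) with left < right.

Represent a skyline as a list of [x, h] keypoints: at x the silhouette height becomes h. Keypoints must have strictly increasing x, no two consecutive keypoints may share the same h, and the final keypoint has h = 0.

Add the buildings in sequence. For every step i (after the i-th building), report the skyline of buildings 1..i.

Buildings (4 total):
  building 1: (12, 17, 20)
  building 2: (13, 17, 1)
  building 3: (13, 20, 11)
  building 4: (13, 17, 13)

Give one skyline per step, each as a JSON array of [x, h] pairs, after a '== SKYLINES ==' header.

== SKYLINES ==
[[12,20],[17,0]]
[[12,20],[17,0]]
[[12,20],[17,11],[20,0]]
[[12,20],[17,11],[20,0]]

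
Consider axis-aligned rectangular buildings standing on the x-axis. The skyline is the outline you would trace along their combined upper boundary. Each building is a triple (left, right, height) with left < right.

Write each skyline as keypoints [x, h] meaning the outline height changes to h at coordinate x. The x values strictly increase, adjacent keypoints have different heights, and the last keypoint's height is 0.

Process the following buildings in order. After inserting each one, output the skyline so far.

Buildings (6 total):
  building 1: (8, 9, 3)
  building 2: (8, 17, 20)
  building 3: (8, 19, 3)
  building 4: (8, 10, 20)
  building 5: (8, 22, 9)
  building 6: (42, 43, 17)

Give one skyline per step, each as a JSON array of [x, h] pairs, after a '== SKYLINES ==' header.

== SKYLINES ==
[[8,3],[9,0]]
[[8,20],[17,0]]
[[8,20],[17,3],[19,0]]
[[8,20],[17,3],[19,0]]
[[8,20],[17,9],[22,0]]
[[8,20],[17,9],[22,0],[42,17],[43,0]]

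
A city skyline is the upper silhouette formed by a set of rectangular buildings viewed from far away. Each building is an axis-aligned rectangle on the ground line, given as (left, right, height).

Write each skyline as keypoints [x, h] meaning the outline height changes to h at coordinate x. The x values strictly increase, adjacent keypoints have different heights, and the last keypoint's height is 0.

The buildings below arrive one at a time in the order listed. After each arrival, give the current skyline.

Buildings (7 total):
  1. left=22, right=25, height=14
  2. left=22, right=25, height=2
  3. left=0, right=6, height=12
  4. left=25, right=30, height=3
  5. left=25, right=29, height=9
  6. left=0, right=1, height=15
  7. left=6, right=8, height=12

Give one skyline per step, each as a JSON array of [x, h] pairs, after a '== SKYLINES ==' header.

== SKYLINES ==
[[22,14],[25,0]]
[[22,14],[25,0]]
[[0,12],[6,0],[22,14],[25,0]]
[[0,12],[6,0],[22,14],[25,3],[30,0]]
[[0,12],[6,0],[22,14],[25,9],[29,3],[30,0]]
[[0,15],[1,12],[6,0],[22,14],[25,9],[29,3],[30,0]]
[[0,15],[1,12],[8,0],[22,14],[25,9],[29,3],[30,0]]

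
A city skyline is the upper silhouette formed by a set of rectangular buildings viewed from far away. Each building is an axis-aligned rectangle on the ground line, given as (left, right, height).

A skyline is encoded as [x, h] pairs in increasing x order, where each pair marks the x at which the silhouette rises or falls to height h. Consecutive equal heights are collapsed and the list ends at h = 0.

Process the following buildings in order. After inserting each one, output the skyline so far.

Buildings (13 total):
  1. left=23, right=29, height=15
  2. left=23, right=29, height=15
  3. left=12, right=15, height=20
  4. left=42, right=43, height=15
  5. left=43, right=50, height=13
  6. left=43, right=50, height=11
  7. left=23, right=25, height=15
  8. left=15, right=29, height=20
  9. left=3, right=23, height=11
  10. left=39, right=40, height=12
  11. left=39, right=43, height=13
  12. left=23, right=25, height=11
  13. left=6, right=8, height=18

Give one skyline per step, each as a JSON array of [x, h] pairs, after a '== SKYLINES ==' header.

== SKYLINES ==
[[23,15],[29,0]]
[[23,15],[29,0]]
[[12,20],[15,0],[23,15],[29,0]]
[[12,20],[15,0],[23,15],[29,0],[42,15],[43,0]]
[[12,20],[15,0],[23,15],[29,0],[42,15],[43,13],[50,0]]
[[12,20],[15,0],[23,15],[29,0],[42,15],[43,13],[50,0]]
[[12,20],[15,0],[23,15],[29,0],[42,15],[43,13],[50,0]]
[[12,20],[29,0],[42,15],[43,13],[50,0]]
[[3,11],[12,20],[29,0],[42,15],[43,13],[50,0]]
[[3,11],[12,20],[29,0],[39,12],[40,0],[42,15],[43,13],[50,0]]
[[3,11],[12,20],[29,0],[39,13],[42,15],[43,13],[50,0]]
[[3,11],[12,20],[29,0],[39,13],[42,15],[43,13],[50,0]]
[[3,11],[6,18],[8,11],[12,20],[29,0],[39,13],[42,15],[43,13],[50,0]]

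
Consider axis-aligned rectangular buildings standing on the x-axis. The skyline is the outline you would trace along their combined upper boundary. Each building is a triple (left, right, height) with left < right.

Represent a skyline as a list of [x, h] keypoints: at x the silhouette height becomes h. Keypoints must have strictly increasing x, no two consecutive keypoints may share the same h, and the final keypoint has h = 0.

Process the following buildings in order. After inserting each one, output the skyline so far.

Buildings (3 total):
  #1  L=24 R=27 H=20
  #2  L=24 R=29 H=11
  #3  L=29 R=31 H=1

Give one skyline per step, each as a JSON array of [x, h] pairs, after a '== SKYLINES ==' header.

== SKYLINES ==
[[24,20],[27,0]]
[[24,20],[27,11],[29,0]]
[[24,20],[27,11],[29,1],[31,0]]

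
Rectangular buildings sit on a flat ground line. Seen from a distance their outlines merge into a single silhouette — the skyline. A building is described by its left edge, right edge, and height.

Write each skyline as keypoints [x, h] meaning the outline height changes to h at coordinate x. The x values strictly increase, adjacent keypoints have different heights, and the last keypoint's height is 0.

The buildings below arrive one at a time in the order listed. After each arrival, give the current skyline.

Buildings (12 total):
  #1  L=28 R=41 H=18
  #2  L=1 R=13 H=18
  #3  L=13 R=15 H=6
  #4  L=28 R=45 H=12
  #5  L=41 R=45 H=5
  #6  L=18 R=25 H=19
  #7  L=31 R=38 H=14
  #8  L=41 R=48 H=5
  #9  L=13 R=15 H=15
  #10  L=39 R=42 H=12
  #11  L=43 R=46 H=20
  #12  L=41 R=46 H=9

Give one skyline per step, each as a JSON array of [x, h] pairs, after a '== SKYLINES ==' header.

== SKYLINES ==
[[28,18],[41,0]]
[[1,18],[13,0],[28,18],[41,0]]
[[1,18],[13,6],[15,0],[28,18],[41,0]]
[[1,18],[13,6],[15,0],[28,18],[41,12],[45,0]]
[[1,18],[13,6],[15,0],[28,18],[41,12],[45,0]]
[[1,18],[13,6],[15,0],[18,19],[25,0],[28,18],[41,12],[45,0]]
[[1,18],[13,6],[15,0],[18,19],[25,0],[28,18],[41,12],[45,0]]
[[1,18],[13,6],[15,0],[18,19],[25,0],[28,18],[41,12],[45,5],[48,0]]
[[1,18],[13,15],[15,0],[18,19],[25,0],[28,18],[41,12],[45,5],[48,0]]
[[1,18],[13,15],[15,0],[18,19],[25,0],[28,18],[41,12],[45,5],[48,0]]
[[1,18],[13,15],[15,0],[18,19],[25,0],[28,18],[41,12],[43,20],[46,5],[48,0]]
[[1,18],[13,15],[15,0],[18,19],[25,0],[28,18],[41,12],[43,20],[46,5],[48,0]]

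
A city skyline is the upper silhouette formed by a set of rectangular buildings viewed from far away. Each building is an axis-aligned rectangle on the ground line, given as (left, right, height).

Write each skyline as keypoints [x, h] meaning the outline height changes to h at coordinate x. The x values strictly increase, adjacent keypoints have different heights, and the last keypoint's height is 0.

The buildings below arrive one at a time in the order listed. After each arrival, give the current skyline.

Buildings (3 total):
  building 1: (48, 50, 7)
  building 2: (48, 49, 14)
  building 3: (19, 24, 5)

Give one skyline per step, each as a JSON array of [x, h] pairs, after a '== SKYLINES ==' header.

== SKYLINES ==
[[48,7],[50,0]]
[[48,14],[49,7],[50,0]]
[[19,5],[24,0],[48,14],[49,7],[50,0]]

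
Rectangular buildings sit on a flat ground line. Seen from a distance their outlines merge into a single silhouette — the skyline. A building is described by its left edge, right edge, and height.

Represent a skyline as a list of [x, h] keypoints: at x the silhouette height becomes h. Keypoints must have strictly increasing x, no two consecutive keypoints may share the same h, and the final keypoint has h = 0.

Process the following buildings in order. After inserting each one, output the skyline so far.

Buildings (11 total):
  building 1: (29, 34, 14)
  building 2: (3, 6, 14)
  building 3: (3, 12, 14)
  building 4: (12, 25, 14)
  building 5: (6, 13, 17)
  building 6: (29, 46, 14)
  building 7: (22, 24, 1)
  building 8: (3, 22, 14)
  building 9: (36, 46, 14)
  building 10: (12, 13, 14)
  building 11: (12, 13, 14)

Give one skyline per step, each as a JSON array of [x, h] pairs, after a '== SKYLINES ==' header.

== SKYLINES ==
[[29,14],[34,0]]
[[3,14],[6,0],[29,14],[34,0]]
[[3,14],[12,0],[29,14],[34,0]]
[[3,14],[25,0],[29,14],[34,0]]
[[3,14],[6,17],[13,14],[25,0],[29,14],[34,0]]
[[3,14],[6,17],[13,14],[25,0],[29,14],[46,0]]
[[3,14],[6,17],[13,14],[25,0],[29,14],[46,0]]
[[3,14],[6,17],[13,14],[25,0],[29,14],[46,0]]
[[3,14],[6,17],[13,14],[25,0],[29,14],[46,0]]
[[3,14],[6,17],[13,14],[25,0],[29,14],[46,0]]
[[3,14],[6,17],[13,14],[25,0],[29,14],[46,0]]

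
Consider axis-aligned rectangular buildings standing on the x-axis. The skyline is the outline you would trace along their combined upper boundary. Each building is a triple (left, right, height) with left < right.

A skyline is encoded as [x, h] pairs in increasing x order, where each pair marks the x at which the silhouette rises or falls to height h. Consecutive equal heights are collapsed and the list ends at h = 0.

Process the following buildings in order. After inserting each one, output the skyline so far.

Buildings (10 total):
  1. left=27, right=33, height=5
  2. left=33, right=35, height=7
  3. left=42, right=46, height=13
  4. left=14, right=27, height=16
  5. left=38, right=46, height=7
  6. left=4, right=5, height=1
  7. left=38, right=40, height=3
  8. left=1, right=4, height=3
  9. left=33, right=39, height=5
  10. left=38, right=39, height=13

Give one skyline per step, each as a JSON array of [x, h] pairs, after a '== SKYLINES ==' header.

== SKYLINES ==
[[27,5],[33,0]]
[[27,5],[33,7],[35,0]]
[[27,5],[33,7],[35,0],[42,13],[46,0]]
[[14,16],[27,5],[33,7],[35,0],[42,13],[46,0]]
[[14,16],[27,5],[33,7],[35,0],[38,7],[42,13],[46,0]]
[[4,1],[5,0],[14,16],[27,5],[33,7],[35,0],[38,7],[42,13],[46,0]]
[[4,1],[5,0],[14,16],[27,5],[33,7],[35,0],[38,7],[42,13],[46,0]]
[[1,3],[4,1],[5,0],[14,16],[27,5],[33,7],[35,0],[38,7],[42,13],[46,0]]
[[1,3],[4,1],[5,0],[14,16],[27,5],[33,7],[35,5],[38,7],[42,13],[46,0]]
[[1,3],[4,1],[5,0],[14,16],[27,5],[33,7],[35,5],[38,13],[39,7],[42,13],[46,0]]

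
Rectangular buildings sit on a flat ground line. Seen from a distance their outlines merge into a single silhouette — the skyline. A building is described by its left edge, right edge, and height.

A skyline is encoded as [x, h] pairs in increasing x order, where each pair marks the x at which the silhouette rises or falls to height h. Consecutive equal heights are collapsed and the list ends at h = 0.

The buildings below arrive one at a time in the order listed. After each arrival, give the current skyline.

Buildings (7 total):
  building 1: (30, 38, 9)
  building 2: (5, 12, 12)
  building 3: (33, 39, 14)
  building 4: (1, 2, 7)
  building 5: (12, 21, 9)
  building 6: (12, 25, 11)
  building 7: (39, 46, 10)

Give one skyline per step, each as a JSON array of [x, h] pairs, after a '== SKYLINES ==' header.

== SKYLINES ==
[[30,9],[38,0]]
[[5,12],[12,0],[30,9],[38,0]]
[[5,12],[12,0],[30,9],[33,14],[39,0]]
[[1,7],[2,0],[5,12],[12,0],[30,9],[33,14],[39,0]]
[[1,7],[2,0],[5,12],[12,9],[21,0],[30,9],[33,14],[39,0]]
[[1,7],[2,0],[5,12],[12,11],[25,0],[30,9],[33,14],[39,0]]
[[1,7],[2,0],[5,12],[12,11],[25,0],[30,9],[33,14],[39,10],[46,0]]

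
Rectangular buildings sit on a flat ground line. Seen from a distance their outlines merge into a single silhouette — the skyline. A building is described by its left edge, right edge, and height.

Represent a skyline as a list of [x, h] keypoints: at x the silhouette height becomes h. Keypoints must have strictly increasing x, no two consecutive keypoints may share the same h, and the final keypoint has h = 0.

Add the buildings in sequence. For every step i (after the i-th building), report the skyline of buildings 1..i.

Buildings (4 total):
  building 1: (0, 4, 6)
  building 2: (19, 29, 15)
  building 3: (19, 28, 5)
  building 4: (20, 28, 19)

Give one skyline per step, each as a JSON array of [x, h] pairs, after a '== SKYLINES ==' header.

== SKYLINES ==
[[0,6],[4,0]]
[[0,6],[4,0],[19,15],[29,0]]
[[0,6],[4,0],[19,15],[29,0]]
[[0,6],[4,0],[19,15],[20,19],[28,15],[29,0]]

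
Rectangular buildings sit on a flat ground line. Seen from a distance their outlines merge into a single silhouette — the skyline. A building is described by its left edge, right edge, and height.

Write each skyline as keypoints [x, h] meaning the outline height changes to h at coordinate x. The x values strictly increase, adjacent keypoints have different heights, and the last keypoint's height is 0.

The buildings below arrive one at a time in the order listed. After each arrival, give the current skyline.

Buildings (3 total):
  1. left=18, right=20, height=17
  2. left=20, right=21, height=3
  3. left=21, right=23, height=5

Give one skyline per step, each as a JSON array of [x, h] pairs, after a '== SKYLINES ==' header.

== SKYLINES ==
[[18,17],[20,0]]
[[18,17],[20,3],[21,0]]
[[18,17],[20,3],[21,5],[23,0]]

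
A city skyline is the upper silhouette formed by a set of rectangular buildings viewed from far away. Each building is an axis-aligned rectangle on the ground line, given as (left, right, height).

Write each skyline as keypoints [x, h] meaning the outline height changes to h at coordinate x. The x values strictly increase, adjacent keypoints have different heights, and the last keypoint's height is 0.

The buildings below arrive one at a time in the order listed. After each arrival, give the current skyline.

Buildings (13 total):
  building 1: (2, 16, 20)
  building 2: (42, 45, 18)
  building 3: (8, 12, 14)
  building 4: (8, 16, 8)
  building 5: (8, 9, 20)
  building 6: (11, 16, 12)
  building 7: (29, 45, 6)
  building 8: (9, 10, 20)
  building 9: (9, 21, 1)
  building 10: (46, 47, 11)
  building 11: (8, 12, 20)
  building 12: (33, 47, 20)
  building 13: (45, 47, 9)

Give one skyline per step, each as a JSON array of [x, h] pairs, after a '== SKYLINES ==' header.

== SKYLINES ==
[[2,20],[16,0]]
[[2,20],[16,0],[42,18],[45,0]]
[[2,20],[16,0],[42,18],[45,0]]
[[2,20],[16,0],[42,18],[45,0]]
[[2,20],[16,0],[42,18],[45,0]]
[[2,20],[16,0],[42,18],[45,0]]
[[2,20],[16,0],[29,6],[42,18],[45,0]]
[[2,20],[16,0],[29,6],[42,18],[45,0]]
[[2,20],[16,1],[21,0],[29,6],[42,18],[45,0]]
[[2,20],[16,1],[21,0],[29,6],[42,18],[45,0],[46,11],[47,0]]
[[2,20],[16,1],[21,0],[29,6],[42,18],[45,0],[46,11],[47,0]]
[[2,20],[16,1],[21,0],[29,6],[33,20],[47,0]]
[[2,20],[16,1],[21,0],[29,6],[33,20],[47,0]]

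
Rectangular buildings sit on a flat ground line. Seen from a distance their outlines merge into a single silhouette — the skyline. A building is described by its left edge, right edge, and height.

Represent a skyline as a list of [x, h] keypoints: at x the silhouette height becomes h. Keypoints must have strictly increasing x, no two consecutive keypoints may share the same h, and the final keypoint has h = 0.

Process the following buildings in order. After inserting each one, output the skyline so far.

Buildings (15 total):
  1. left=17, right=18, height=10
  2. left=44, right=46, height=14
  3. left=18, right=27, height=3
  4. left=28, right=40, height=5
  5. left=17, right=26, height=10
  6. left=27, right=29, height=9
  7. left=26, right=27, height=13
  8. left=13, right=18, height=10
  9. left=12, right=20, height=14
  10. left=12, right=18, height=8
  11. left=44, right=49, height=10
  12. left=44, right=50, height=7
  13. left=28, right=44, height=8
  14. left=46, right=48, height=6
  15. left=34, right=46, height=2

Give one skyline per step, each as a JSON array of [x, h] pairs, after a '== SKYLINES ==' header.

== SKYLINES ==
[[17,10],[18,0]]
[[17,10],[18,0],[44,14],[46,0]]
[[17,10],[18,3],[27,0],[44,14],[46,0]]
[[17,10],[18,3],[27,0],[28,5],[40,0],[44,14],[46,0]]
[[17,10],[26,3],[27,0],[28,5],[40,0],[44,14],[46,0]]
[[17,10],[26,3],[27,9],[29,5],[40,0],[44,14],[46,0]]
[[17,10],[26,13],[27,9],[29,5],[40,0],[44,14],[46,0]]
[[13,10],[26,13],[27,9],[29,5],[40,0],[44,14],[46,0]]
[[12,14],[20,10],[26,13],[27,9],[29,5],[40,0],[44,14],[46,0]]
[[12,14],[20,10],[26,13],[27,9],[29,5],[40,0],[44,14],[46,0]]
[[12,14],[20,10],[26,13],[27,9],[29,5],[40,0],[44,14],[46,10],[49,0]]
[[12,14],[20,10],[26,13],[27,9],[29,5],[40,0],[44,14],[46,10],[49,7],[50,0]]
[[12,14],[20,10],[26,13],[27,9],[29,8],[44,14],[46,10],[49,7],[50,0]]
[[12,14],[20,10],[26,13],[27,9],[29,8],[44,14],[46,10],[49,7],[50,0]]
[[12,14],[20,10],[26,13],[27,9],[29,8],[44,14],[46,10],[49,7],[50,0]]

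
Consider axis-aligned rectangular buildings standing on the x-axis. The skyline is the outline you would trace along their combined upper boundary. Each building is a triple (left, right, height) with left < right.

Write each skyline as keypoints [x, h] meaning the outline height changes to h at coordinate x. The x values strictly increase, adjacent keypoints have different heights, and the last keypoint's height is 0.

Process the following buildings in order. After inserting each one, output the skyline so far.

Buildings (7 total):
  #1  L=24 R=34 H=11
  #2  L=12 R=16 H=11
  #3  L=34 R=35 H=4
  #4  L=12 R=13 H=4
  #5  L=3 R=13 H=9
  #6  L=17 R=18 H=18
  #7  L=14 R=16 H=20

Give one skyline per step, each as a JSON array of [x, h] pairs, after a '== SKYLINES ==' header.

== SKYLINES ==
[[24,11],[34,0]]
[[12,11],[16,0],[24,11],[34,0]]
[[12,11],[16,0],[24,11],[34,4],[35,0]]
[[12,11],[16,0],[24,11],[34,4],[35,0]]
[[3,9],[12,11],[16,0],[24,11],[34,4],[35,0]]
[[3,9],[12,11],[16,0],[17,18],[18,0],[24,11],[34,4],[35,0]]
[[3,9],[12,11],[14,20],[16,0],[17,18],[18,0],[24,11],[34,4],[35,0]]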